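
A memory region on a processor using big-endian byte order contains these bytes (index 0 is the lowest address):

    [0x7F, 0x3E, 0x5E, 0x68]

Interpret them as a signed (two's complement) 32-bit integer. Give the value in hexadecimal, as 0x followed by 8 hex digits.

0x7F3E5E68

Big-endian: lowest address holds the most-significant byte.
The bytes are already most-significant first: 0x7F3E5E68.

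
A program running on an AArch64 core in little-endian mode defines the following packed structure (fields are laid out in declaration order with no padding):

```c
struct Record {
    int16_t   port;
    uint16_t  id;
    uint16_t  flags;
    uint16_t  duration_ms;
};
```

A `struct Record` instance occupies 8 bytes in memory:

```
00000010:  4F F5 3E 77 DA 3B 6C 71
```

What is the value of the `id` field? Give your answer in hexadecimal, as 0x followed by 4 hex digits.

`id` follows `port` (2 bytes), so it starts at byte offset 2 and occupies 2 bytes.
Bytes at offsets 2..3: 3E 77.
Little-endian: lowest address holds the least-significant byte.
Reassemble most-significant byte first: 77 3E → 0x773E.

0x773E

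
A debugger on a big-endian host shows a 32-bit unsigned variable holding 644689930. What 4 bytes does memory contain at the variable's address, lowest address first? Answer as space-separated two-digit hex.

644689930 in hexadecimal, padded to 32 bits, is 0x266D300A.
Split into bytes (most-significant first): 26 6D 30 0A.
In big-endian order the high byte comes first in memory.
So the memory order matches the most-significant-first order: 26 6D 30 0A.

26 6D 30 0A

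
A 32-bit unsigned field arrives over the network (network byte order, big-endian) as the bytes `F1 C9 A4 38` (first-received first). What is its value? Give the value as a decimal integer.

Big-endian stores the most-significant byte at the lowest address.
The bytes are already most-significant first: 0xF1C9A438.
0xF1C9A438 = 4056523832.

4056523832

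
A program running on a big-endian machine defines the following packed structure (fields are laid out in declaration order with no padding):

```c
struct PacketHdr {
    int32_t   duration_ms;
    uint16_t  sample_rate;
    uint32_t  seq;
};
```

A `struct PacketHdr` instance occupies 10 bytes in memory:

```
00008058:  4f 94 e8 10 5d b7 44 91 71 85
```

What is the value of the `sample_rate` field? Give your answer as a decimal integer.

`sample_rate` follows `duration_ms` (4 bytes), so it starts at byte offset 4 and occupies 2 bytes.
Bytes at offsets 4..5: 5D B7.
In big-endian order the high byte comes first in memory.
The bytes are already most-significant first: 0x5DB7.
0x5DB7 = 23991.

23991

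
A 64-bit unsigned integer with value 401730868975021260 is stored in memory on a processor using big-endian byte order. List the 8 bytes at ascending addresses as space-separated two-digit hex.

401730868975021260 in hexadecimal, padded to 64 bits, is 0x05933C18CC90ACCC.
Split into bytes (most-significant first): 05 93 3C 18 CC 90 AC CC.
In big-endian order the high byte comes first in memory.
So the memory order matches the most-significant-first order: 05 93 3C 18 CC 90 AC CC.

05 93 3C 18 CC 90 AC CC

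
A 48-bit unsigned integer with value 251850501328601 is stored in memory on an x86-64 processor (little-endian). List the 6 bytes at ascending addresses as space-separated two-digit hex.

251850501328601 in hexadecimal, padded to 48 bits, is 0xE50E83AB0ED9.
Split into bytes (most-significant first): E5 0E 83 AB 0E D9.
In little-endian order the low byte comes first in memory.
So at ascending addresses the bytes are D9 0E AB 83 0E E5.

D9 0E AB 83 0E E5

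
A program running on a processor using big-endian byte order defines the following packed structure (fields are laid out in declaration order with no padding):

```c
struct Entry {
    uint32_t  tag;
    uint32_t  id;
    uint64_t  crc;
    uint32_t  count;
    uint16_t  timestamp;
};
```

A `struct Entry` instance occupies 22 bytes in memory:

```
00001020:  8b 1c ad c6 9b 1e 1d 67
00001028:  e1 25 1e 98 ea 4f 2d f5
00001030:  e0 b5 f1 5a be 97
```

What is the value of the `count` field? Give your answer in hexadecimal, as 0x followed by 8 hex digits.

0xE0B5F15A

`count` follows `tag` (4 B), `id` (4 B), `crc` (8 B), so it starts at offset 4 + 4 + 8 = 16 and occupies 4 bytes.
Bytes at offsets 16..19: E0 B5 F1 5A.
In big-endian order the high byte comes first in memory.
The bytes are already most-significant first: 0xE0B5F15A.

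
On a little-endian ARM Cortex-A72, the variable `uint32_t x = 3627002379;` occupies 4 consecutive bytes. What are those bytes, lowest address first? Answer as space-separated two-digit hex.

3627002379 in hexadecimal, padded to 32 bits, is 0xD82FAA0B.
Split into bytes (most-significant first): D8 2F AA 0B.
In little-endian order the low byte comes first in memory.
So at ascending addresses the bytes are 0B AA 2F D8.

0B AA 2F D8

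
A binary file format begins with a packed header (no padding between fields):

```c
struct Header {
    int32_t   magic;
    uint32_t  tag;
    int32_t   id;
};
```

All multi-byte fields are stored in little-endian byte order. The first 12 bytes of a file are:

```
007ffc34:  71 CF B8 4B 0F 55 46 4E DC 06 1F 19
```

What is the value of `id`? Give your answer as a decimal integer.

`id` follows `magic` (4 B), `tag` (4 B), so it starts at offset 4 + 4 = 8 and occupies 4 bytes.
Bytes at offsets 8..11: DC 06 1F 19.
In little-endian order the low byte comes first in memory.
Reassemble most-significant byte first: 19 1F 06 DC → 0x191F06DC.
0x191F06DC = 421463772.

421463772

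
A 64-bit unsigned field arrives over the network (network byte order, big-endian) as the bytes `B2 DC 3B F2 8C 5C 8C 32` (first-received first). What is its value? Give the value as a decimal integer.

12888242146550516786

In big-endian order the high byte comes first in memory.
The bytes are already most-significant first: 0xB2DC3BF28C5C8C32.
0xB2DC3BF28C5C8C32 = 12888242146550516786.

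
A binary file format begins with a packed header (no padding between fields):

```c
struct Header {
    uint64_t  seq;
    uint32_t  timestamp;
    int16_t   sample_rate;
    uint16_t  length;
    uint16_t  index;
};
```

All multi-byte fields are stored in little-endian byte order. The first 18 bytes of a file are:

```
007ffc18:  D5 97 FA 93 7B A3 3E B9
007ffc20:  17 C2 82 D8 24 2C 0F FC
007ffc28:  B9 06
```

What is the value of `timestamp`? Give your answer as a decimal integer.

`timestamp` follows `seq` (8 bytes), so it starts at byte offset 8 and occupies 4 bytes.
Bytes at offsets 8..11: 17 C2 82 D8.
Little-endian: lowest address holds the least-significant byte.
Reassemble most-significant byte first: D8 82 C2 17 → 0xD882C217.
0xD882C217 = 3632448023.

3632448023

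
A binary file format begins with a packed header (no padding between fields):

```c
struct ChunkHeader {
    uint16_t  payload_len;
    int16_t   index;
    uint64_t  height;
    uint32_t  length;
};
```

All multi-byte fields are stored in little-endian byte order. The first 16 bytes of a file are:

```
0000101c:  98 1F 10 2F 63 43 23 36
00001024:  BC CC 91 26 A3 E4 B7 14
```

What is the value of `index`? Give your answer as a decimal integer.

`index` follows `payload_len` (2 bytes), so it starts at byte offset 2 and occupies 2 bytes.
Bytes at offsets 2..3: 10 2F.
In little-endian order the low byte comes first in memory.
Reassemble most-significant byte first: 2F 10 → 0x2F10.
0x2F10 = 12048.

12048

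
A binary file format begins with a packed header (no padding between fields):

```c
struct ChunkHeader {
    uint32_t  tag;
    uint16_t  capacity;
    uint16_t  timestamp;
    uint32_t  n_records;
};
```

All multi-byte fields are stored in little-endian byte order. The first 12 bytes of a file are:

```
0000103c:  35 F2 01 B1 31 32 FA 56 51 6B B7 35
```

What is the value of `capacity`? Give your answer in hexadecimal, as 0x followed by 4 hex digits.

0x3231

`capacity` follows `tag` (4 bytes), so it starts at byte offset 4 and occupies 2 bytes.
Bytes at offsets 4..5: 31 32.
Little-endian: lowest address holds the least-significant byte.
Reassemble most-significant byte first: 32 31 → 0x3231.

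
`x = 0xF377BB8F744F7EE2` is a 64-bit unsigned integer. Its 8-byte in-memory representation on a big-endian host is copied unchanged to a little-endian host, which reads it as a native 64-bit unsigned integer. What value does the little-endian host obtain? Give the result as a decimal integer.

16320569461683484659

Stored big-endian, the bytes at ascending addresses are F3 77 BB 8F 74 4F 7E E2.
Read back as little-endian, the first byte is least significant, giving 0xE27E4F748FBB77F3.
0xE27E4F748FBB77F3 = 16320569461683484659.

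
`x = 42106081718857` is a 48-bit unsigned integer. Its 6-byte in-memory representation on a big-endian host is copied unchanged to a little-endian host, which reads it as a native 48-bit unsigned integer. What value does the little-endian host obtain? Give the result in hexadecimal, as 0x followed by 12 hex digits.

0x49320B964B26

42106081718857 in 48-bit hexadecimal is 0x264B960B3249.
Stored big-endian, the bytes at ascending addresses are 26 4B 96 0B 32 49.
Read back as little-endian, the first byte is least significant, giving 0x49320B964B26.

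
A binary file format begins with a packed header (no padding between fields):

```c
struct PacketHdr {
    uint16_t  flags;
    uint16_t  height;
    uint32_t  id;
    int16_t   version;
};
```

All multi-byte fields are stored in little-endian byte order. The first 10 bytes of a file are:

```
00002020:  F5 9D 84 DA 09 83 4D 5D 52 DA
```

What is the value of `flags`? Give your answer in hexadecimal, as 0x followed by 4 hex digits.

`flags` is the first field, at byte offset 0, occupying 2 bytes.
Bytes at offsets 0..1: F5 9D.
In little-endian order the low byte comes first in memory.
Reassemble most-significant byte first: 9D F5 → 0x9DF5.

0x9DF5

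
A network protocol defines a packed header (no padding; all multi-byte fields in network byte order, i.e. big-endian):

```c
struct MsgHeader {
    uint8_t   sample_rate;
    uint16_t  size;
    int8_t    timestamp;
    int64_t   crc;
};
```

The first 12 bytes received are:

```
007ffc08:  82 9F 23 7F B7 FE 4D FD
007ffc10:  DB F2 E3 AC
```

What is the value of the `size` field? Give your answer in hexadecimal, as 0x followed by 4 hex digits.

`size` follows `sample_rate` (1 byte), so it starts at byte offset 1 and occupies 2 bytes.
Bytes at offsets 1..2: 9F 23.
Big-endian stores the most-significant byte at the lowest address.
The bytes are already most-significant first: 0x9F23.

0x9F23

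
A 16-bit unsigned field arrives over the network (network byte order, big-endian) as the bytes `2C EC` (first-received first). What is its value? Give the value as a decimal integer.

11500

In big-endian order the high byte comes first in memory.
The bytes are already most-significant first: 0x2CEC.
0x2CEC = 11500.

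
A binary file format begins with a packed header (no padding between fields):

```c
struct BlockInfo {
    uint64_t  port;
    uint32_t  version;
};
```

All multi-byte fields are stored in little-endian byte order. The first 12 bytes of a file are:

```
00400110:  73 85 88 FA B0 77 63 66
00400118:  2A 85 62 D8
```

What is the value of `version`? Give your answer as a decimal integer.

3630335274

`version` follows `port` (8 bytes), so it starts at byte offset 8 and occupies 4 bytes.
Bytes at offsets 8..11: 2A 85 62 D8.
In little-endian order the low byte comes first in memory.
Reassemble most-significant byte first: D8 62 85 2A → 0xD862852A.
0xD862852A = 3630335274.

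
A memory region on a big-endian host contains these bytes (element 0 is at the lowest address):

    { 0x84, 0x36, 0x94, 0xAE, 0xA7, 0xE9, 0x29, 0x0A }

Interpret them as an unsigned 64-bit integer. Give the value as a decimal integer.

9526965539611158794

Big-endian stores the most-significant byte at the lowest address.
The bytes are already most-significant first: 0x843694AEA7E9290A.
0x843694AEA7E9290A = 9526965539611158794.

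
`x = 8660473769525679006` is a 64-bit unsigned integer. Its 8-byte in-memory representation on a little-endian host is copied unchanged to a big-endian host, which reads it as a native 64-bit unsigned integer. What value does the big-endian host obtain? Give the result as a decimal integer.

11426522975058210936

8660473769525679006 in 64-bit hexadecimal is 0x78302F021B2A939E.
Stored little-endian, the bytes at ascending addresses are 9E 93 2A 1B 02 2F 30 78.
Read back as big-endian, the last byte is least significant, giving 0x9E932A1B022F3078.
0x9E932A1B022F3078 = 11426522975058210936.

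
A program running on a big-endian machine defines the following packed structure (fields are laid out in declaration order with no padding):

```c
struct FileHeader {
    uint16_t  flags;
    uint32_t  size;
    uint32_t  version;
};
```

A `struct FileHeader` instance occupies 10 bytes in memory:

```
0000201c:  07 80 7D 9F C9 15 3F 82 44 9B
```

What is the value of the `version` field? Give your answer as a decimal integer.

`version` follows `flags` (2 B), `size` (4 B), so it starts at offset 2 + 4 = 6 and occupies 4 bytes.
Bytes at offsets 6..9: 3F 82 44 9B.
Big-endian stores the most-significant byte at the lowest address.
The bytes are already most-significant first: 0x3F82449B.
0x3F82449B = 1065501851.

1065501851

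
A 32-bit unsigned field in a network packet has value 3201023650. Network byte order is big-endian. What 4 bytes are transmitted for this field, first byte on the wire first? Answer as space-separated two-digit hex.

3201023650 in hexadecimal, padded to 32 bits, is 0xBECBBEA2.
Split into bytes (most-significant first): BE CB BE A2.
Big-endian: lowest address holds the most-significant byte.
So the memory order matches the most-significant-first order: BE CB BE A2.

BE CB BE A2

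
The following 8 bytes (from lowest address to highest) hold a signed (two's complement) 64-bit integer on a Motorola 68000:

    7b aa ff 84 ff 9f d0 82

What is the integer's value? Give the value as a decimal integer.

8911215759395377282

Big-endian: lowest address holds the most-significant byte.
The bytes are already most-significant first: 0x7BAAFF84FF9FD082.
0x7BAAFF84FF9FD082 = 8911215759395377282.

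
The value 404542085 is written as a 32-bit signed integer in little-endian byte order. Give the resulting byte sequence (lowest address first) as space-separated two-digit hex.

85 D2 1C 18

404542085 in hexadecimal, padded to 32 bits, is 0x181CD285.
Split into bytes (most-significant first): 18 1C D2 85.
Little-endian stores the least-significant byte at the lowest address.
So at ascending addresses the bytes are 85 D2 1C 18.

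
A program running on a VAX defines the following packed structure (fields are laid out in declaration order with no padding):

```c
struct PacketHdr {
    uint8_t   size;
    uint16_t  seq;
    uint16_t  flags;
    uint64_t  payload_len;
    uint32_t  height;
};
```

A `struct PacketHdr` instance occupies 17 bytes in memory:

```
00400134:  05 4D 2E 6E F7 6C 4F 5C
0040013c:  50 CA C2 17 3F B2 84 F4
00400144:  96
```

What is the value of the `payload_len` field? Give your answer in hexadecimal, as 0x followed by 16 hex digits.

`payload_len` follows `size` (1 B), `seq` (2 B), `flags` (2 B), so it starts at offset 1 + 2 + 2 = 5 and occupies 8 bytes.
Bytes at offsets 5..12: 6C 4F 5C 50 CA C2 17 3F.
In little-endian order the low byte comes first in memory.
Reassemble most-significant byte first: 3F 17 C2 CA 50 5C 4F 6C → 0x3F17C2CA505C4F6C.

0x3F17C2CA505C4F6C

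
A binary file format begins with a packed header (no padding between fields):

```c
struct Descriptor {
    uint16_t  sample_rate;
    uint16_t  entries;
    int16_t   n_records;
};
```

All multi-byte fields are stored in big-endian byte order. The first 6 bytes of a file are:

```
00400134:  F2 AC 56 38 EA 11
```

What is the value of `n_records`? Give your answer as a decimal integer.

`n_records` follows `sample_rate` (2 B), `entries` (2 B), so it starts at offset 2 + 2 = 4 and occupies 2 bytes.
Bytes at offsets 4..5: EA 11.
Big-endian stores the most-significant byte at the lowest address.
The bytes are already most-significant first: 0xEA11.
Top bit is set, so as a signed 16-bit value this is 0xEA11 − 2^16 = -5615.

-5615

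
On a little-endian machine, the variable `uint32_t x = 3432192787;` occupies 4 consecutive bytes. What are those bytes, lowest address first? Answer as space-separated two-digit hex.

13 1B 93 CC

3432192787 in hexadecimal, padded to 32 bits, is 0xCC931B13.
Split into bytes (most-significant first): CC 93 1B 13.
Little-endian: lowest address holds the least-significant byte.
So at ascending addresses the bytes are 13 1B 93 CC.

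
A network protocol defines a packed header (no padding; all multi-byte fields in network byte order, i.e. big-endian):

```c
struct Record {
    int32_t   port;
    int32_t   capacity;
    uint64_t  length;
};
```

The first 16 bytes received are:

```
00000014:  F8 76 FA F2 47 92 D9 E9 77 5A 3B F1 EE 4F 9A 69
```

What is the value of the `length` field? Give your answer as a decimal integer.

`length` follows `port` (4 B), `capacity` (4 B), so it starts at offset 4 + 4 = 8 and occupies 8 bytes.
Bytes at offsets 8..15: 77 5A 3B F1 EE 4F 9A 69.
In big-endian order the high byte comes first in memory.
The bytes are already most-significant first: 0x775A3BF1EE4F9A69.
0x775A3BF1EE4F9A69 = 8600252348688734825.

8600252348688734825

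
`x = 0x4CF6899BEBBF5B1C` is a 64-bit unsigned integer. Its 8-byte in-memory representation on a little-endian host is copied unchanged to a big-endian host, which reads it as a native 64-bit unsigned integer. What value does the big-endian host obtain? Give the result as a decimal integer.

2043437874590381644

Stored little-endian, the bytes at ascending addresses are 1C 5B BF EB 9B 89 F6 4C.
Read back as big-endian, the last byte is least significant, giving 0x1C5BBFEB9B89F64C.
0x1C5BBFEB9B89F64C = 2043437874590381644.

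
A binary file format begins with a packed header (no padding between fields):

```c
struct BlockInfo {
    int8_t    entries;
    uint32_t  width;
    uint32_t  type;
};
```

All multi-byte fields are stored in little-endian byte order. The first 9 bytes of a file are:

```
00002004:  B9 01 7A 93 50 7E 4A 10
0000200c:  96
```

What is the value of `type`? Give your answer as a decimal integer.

`type` follows `entries` (1 B), `width` (4 B), so it starts at offset 1 + 4 = 5 and occupies 4 bytes.
Bytes at offsets 5..8: 7E 4A 10 96.
Little-endian: lowest address holds the least-significant byte.
Reassemble most-significant byte first: 96 10 4A 7E → 0x96104A7E.
0x96104A7E = 2517650046.

2517650046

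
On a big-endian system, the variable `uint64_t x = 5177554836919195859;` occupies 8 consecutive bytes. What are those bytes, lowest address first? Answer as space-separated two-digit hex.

47 DA 5E B1 3B AC 98 D3

5177554836919195859 in hexadecimal, padded to 64 bits, is 0x47DA5EB13BAC98D3.
Split into bytes (most-significant first): 47 DA 5E B1 3B AC 98 D3.
In big-endian order the high byte comes first in memory.
So the memory order matches the most-significant-first order: 47 DA 5E B1 3B AC 98 D3.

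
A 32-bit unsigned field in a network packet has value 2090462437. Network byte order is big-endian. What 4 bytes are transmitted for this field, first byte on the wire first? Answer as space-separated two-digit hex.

2090462437 in hexadecimal, padded to 32 bits, is 0x7C99ECE5.
Split into bytes (most-significant first): 7C 99 EC E5.
Big-endian: lowest address holds the most-significant byte.
So the memory order matches the most-significant-first order: 7C 99 EC E5.

7C 99 EC E5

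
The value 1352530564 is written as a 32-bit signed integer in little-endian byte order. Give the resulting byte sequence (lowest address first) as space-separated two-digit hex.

84 FA 9D 50

1352530564 in hexadecimal, padded to 32 bits, is 0x509DFA84.
Split into bytes (most-significant first): 50 9D FA 84.
Little-endian stores the least-significant byte at the lowest address.
So at ascending addresses the bytes are 84 FA 9D 50.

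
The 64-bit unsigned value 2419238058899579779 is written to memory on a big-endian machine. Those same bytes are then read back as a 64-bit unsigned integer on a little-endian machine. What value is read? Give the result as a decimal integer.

2419238058899579779 in 64-bit hexadecimal is 0x2192DC3267D0A383.
Stored big-endian, the bytes at ascending addresses are 21 92 DC 32 67 D0 A3 83.
Read back as little-endian, the first byte is least significant, giving 0x83A3D06732DC9221.
0x83A3D06732DC9221 = 9485654381825921569.

9485654381825921569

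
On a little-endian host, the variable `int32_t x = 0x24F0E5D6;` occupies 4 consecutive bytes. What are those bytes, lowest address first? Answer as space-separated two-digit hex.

Split into bytes (most-significant first): 24 F0 E5 D6.
Little-endian: lowest address holds the least-significant byte.
So at ascending addresses the bytes are D6 E5 F0 24.

D6 E5 F0 24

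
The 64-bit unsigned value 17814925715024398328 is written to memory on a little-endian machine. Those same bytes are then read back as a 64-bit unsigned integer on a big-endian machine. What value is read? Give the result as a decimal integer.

17890269009179589623

17814925715024398328 in 64-bit hexadecimal is 0xF73B548CE00047F8.
Stored little-endian, the bytes at ascending addresses are F8 47 00 E0 8C 54 3B F7.
Read back as big-endian, the last byte is least significant, giving 0xF84700E08C543BF7.
0xF84700E08C543BF7 = 17890269009179589623.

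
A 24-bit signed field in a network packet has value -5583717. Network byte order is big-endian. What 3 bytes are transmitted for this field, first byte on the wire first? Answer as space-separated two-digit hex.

AA CC 9B

Two's complement of -5583717 in 24 bits: 5583717 = 0x553365; invert → 0xAACC9A; add 1 → 0xAACC9B.
Split into bytes (most-significant first): AA CC 9B.
In big-endian order the high byte comes first in memory.
So the memory order matches the most-significant-first order: AA CC 9B.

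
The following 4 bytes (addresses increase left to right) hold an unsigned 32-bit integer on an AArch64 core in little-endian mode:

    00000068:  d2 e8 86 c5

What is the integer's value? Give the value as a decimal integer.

Little-endian: lowest address holds the least-significant byte.
Reassemble most-significant byte first: C5 86 E8 D2 → 0xC586E8D2.
0xC586E8D2 = 3313952978.

3313952978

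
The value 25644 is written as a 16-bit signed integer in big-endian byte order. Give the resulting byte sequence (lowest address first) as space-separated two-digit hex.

25644 in hexadecimal, padded to 16 bits, is 0x642C.
Split into bytes (most-significant first): 64 2C.
In big-endian order the high byte comes first in memory.
So the memory order matches the most-significant-first order: 64 2C.

64 2C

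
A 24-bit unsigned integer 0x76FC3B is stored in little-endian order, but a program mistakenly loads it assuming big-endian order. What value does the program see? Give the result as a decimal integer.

Stored little-endian, the bytes at ascending addresses are 3B FC 76.
Read back as big-endian, the last byte is least significant, giving 0x3BFC76.
0x3BFC76 = 3931254.

3931254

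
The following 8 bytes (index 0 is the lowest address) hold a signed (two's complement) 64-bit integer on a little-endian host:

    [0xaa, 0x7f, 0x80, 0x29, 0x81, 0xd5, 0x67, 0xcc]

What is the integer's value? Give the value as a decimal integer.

In little-endian order the low byte comes first in memory.
Reassemble most-significant byte first: CC 67 D5 81 29 80 7F AA → 0xCC67D58129807FAA.
Top bit is set, so as a signed 64-bit value this is 0xCC67D58129807FAA − 2^64 = -3717768216647270486.

-3717768216647270486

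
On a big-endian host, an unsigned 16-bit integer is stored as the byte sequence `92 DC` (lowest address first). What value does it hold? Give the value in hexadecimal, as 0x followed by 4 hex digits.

Big-endian: lowest address holds the most-significant byte.
The bytes are already most-significant first: 0x92DC.

0x92DC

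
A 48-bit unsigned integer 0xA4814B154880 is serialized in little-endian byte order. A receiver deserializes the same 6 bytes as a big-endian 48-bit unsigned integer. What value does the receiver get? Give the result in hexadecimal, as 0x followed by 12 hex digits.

Stored little-endian, the bytes at ascending addresses are 80 48 15 4B 81 A4.
Read back as big-endian, the last byte is least significant, giving 0x8048154B81A4.

0x8048154B81A4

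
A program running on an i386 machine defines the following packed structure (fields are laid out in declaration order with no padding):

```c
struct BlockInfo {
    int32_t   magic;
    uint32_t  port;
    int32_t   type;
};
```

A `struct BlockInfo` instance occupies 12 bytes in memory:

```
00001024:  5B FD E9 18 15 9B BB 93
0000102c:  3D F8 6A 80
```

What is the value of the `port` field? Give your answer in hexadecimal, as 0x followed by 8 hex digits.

`port` follows `magic` (4 bytes), so it starts at byte offset 4 and occupies 4 bytes.
Bytes at offsets 4..7: 15 9B BB 93.
In little-endian order the low byte comes first in memory.
Reassemble most-significant byte first: 93 BB 9B 15 → 0x93BB9B15.

0x93BB9B15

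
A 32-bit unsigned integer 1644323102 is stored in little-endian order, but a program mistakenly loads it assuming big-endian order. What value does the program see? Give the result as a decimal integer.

1644323102 in 32-bit hexadecimal is 0x6202611E.
Stored little-endian, the bytes at ascending addresses are 1E 61 02 62.
Read back as big-endian, the last byte is least significant, giving 0x1E610262.
0x1E610262 = 509674082.

509674082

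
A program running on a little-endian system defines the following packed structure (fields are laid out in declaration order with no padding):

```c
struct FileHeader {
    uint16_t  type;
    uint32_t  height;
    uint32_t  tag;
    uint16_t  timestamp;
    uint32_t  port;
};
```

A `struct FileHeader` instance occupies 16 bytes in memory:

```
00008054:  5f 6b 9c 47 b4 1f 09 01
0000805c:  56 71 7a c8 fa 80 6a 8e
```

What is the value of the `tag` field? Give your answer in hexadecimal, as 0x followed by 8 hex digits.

0x71560109

`tag` follows `type` (2 B), `height` (4 B), so it starts at offset 2 + 4 = 6 and occupies 4 bytes.
Bytes at offsets 6..9: 09 01 56 71.
Little-endian stores the least-significant byte at the lowest address.
Reassemble most-significant byte first: 71 56 01 09 → 0x71560109.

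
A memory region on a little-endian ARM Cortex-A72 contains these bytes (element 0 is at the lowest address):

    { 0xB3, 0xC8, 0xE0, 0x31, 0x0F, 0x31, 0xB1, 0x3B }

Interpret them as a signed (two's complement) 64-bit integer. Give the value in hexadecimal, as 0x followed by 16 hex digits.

0x3BB1310F31E0C8B3

In little-endian order the low byte comes first in memory.
Reassemble most-significant byte first: 3B B1 31 0F 31 E0 C8 B3 → 0x3BB1310F31E0C8B3.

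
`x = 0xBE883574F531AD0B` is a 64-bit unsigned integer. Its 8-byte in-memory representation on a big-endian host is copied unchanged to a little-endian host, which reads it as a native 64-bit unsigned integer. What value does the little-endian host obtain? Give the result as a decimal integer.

Stored big-endian, the bytes at ascending addresses are BE 88 35 74 F5 31 AD 0B.
Read back as little-endian, the first byte is least significant, giving 0x0BAD31F5743588BE.
0x0BAD31F5743588BE = 841383635674564798.

841383635674564798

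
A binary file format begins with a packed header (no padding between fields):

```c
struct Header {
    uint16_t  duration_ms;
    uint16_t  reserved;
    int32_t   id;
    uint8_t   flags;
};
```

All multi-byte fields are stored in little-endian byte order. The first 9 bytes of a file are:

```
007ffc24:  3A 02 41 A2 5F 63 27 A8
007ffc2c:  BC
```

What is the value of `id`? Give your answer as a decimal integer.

-1473813665

`id` follows `duration_ms` (2 B), `reserved` (2 B), so it starts at offset 2 + 2 = 4 and occupies 4 bytes.
Bytes at offsets 4..7: 5F 63 27 A8.
Little-endian stores the least-significant byte at the lowest address.
Reassemble most-significant byte first: A8 27 63 5F → 0xA827635F.
Top bit is set, so as a signed 32-bit value this is 0xA827635F − 2^32 = -1473813665.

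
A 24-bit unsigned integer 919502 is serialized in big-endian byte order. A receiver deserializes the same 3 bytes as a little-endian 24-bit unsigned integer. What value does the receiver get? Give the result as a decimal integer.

919502 in 24-bit hexadecimal is 0x0E07CE.
Stored big-endian, the bytes at ascending addresses are 0E 07 CE.
Read back as little-endian, the first byte is least significant, giving 0xCE070E.
0xCE070E = 13502222.

13502222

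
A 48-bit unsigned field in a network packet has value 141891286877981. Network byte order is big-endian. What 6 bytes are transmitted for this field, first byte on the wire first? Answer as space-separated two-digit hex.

81 0C A3 C0 47 1D

141891286877981 in hexadecimal, padded to 48 bits, is 0x810CA3C0471D.
Split into bytes (most-significant first): 81 0C A3 C0 47 1D.
Big-endian stores the most-significant byte at the lowest address.
So the memory order matches the most-significant-first order: 81 0C A3 C0 47 1D.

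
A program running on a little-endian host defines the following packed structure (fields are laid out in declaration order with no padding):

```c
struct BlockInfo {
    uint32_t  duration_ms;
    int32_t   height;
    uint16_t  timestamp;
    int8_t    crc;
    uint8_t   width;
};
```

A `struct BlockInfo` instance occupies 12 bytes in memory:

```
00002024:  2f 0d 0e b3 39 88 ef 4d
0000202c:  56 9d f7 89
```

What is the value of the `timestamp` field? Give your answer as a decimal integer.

`timestamp` follows `duration_ms` (4 B), `height` (4 B), so it starts at offset 4 + 4 = 8 and occupies 2 bytes.
Bytes at offsets 8..9: 56 9D.
Little-endian: lowest address holds the least-significant byte.
Reassemble most-significant byte first: 9D 56 → 0x9D56.
0x9D56 = 40278.

40278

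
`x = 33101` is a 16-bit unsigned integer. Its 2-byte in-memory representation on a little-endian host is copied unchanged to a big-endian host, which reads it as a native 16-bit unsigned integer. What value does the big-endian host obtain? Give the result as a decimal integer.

33101 in 16-bit hexadecimal is 0x814D.
Stored little-endian, the bytes at ascending addresses are 4D 81.
Read back as big-endian, the last byte is least significant, giving 0x4D81.
0x4D81 = 19841.

19841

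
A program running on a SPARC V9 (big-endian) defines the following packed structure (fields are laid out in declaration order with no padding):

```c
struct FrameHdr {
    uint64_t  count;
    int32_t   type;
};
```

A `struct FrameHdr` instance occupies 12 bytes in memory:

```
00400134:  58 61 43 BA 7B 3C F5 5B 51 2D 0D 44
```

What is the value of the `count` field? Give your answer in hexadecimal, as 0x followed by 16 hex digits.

0x586143BA7B3CF55B

`count` is the first field, at byte offset 0, occupying 8 bytes.
Bytes at offsets 0..7: 58 61 43 BA 7B 3C F5 5B.
Big-endian stores the most-significant byte at the lowest address.
The bytes are already most-significant first: 0x586143BA7B3CF55B.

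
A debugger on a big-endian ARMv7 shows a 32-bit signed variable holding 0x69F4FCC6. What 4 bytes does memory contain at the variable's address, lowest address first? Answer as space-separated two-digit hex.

Split into bytes (most-significant first): 69 F4 FC C6.
Big-endian stores the most-significant byte at the lowest address.
So the memory order matches the most-significant-first order: 69 F4 FC C6.

69 F4 FC C6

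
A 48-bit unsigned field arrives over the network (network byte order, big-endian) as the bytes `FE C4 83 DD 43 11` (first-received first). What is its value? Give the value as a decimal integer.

Big-endian stores the most-significant byte at the lowest address.
The bytes are already most-significant first: 0xFEC483DD4311.
0xFEC483DD4311 = 280119979361041.

280119979361041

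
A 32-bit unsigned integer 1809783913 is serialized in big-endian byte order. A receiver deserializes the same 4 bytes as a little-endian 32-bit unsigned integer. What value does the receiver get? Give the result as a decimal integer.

1763499883

1809783913 in 32-bit hexadecimal is 0x6BDF1C69.
Stored big-endian, the bytes at ascending addresses are 6B DF 1C 69.
Read back as little-endian, the first byte is least significant, giving 0x691CDF6B.
0x691CDF6B = 1763499883.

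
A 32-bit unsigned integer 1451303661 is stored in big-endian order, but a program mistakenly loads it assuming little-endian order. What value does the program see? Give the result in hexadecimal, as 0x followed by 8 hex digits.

1451303661 in 32-bit hexadecimal is 0x568122ED.
Stored big-endian, the bytes at ascending addresses are 56 81 22 ED.
Read back as little-endian, the first byte is least significant, giving 0xED228156.

0xED228156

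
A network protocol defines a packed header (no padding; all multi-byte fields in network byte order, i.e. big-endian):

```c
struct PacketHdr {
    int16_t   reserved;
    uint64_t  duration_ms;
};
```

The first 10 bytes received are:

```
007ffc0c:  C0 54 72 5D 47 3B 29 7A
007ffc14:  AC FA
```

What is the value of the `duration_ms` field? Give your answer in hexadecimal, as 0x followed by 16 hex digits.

0x725D473B297AACFA

`duration_ms` follows `reserved` (2 bytes), so it starts at byte offset 2 and occupies 8 bytes.
Bytes at offsets 2..9: 72 5D 47 3B 29 7A AC FA.
In big-endian order the high byte comes first in memory.
The bytes are already most-significant first: 0x725D473B297AACFA.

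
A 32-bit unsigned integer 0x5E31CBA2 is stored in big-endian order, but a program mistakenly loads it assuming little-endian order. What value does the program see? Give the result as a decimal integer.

2731225438

Stored big-endian, the bytes at ascending addresses are 5E 31 CB A2.
Read back as little-endian, the first byte is least significant, giving 0xA2CB315E.
0xA2CB315E = 2731225438.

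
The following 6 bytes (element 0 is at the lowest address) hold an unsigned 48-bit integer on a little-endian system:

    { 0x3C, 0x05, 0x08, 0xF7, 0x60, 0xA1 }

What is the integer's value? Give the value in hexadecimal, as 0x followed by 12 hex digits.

Little-endian: lowest address holds the least-significant byte.
Reassemble most-significant byte first: A1 60 F7 08 05 3C → 0xA160F708053C.

0xA160F708053C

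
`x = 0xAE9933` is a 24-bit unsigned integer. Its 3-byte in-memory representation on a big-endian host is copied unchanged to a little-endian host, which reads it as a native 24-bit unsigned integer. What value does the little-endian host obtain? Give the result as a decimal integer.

3381678

Stored big-endian, the bytes at ascending addresses are AE 99 33.
Read back as little-endian, the first byte is least significant, giving 0x3399AE.
0x3399AE = 3381678.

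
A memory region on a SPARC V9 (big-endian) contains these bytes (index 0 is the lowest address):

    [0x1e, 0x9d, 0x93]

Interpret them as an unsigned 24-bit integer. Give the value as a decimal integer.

2006419

Big-endian: lowest address holds the most-significant byte.
The bytes are already most-significant first: 0x1E9D93.
0x1E9D93 = 2006419.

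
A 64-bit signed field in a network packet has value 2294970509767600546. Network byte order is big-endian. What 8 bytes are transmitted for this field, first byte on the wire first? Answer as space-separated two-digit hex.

1F D9 5F 84 F4 B1 E9 A2

2294970509767600546 in hexadecimal, padded to 64 bits, is 0x1FD95F84F4B1E9A2.
Split into bytes (most-significant first): 1F D9 5F 84 F4 B1 E9 A2.
Big-endian stores the most-significant byte at the lowest address.
So the memory order matches the most-significant-first order: 1F D9 5F 84 F4 B1 E9 A2.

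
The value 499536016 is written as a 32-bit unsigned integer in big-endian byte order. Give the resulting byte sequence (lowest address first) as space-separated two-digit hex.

1D C6 50 90

499536016 in hexadecimal, padded to 32 bits, is 0x1DC65090.
Split into bytes (most-significant first): 1D C6 50 90.
Big-endian: lowest address holds the most-significant byte.
So the memory order matches the most-significant-first order: 1D C6 50 90.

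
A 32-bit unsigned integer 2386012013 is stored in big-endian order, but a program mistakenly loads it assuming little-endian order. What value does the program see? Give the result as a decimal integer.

1839675278

2386012013 in 32-bit hexadecimal is 0x8E37A76D.
Stored big-endian, the bytes at ascending addresses are 8E 37 A7 6D.
Read back as little-endian, the first byte is least significant, giving 0x6DA7378E.
0x6DA7378E = 1839675278.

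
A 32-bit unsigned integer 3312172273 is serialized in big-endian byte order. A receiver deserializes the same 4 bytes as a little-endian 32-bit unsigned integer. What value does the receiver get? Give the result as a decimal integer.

3312172273 in 32-bit hexadecimal is 0xC56BBCF1.
Stored big-endian, the bytes at ascending addresses are C5 6B BC F1.
Read back as little-endian, the first byte is least significant, giving 0xF1BC6BC5.
0xF1BC6BC5 = 4055657413.

4055657413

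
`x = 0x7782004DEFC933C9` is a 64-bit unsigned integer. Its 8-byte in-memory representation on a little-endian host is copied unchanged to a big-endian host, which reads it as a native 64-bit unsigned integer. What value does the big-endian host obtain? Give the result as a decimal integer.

Stored little-endian, the bytes at ascending addresses are C9 33 C9 EF 4D 00 82 77.
Read back as big-endian, the last byte is least significant, giving 0xC933C9EF4D008277.
0xC933C9EF4D008277 = 14498153655062004343.

14498153655062004343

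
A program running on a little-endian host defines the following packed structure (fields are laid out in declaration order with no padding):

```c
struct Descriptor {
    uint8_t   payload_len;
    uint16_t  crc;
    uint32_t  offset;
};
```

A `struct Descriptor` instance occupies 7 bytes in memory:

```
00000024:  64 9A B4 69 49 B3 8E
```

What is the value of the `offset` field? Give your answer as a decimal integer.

`offset` follows `payload_len` (1 B), `crc` (2 B), so it starts at offset 1 + 2 = 3 and occupies 4 bytes.
Bytes at offsets 3..6: 69 49 B3 8E.
Little-endian: lowest address holds the least-significant byte.
Reassemble most-significant byte first: 8E B3 49 69 → 0x8EB34969.
0x8EB34969 = 2394114409.

2394114409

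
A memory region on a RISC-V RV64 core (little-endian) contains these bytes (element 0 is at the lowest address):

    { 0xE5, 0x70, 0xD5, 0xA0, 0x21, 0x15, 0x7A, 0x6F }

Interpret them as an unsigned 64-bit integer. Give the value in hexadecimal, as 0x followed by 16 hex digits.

In little-endian order the low byte comes first in memory.
Reassemble most-significant byte first: 6F 7A 15 21 A0 D5 70 E5 → 0x6F7A1521A0D570E5.

0x6F7A1521A0D570E5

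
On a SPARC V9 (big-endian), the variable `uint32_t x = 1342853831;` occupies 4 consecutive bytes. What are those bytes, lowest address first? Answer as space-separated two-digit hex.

50 0A 52 C7

1342853831 in hexadecimal, padded to 32 bits, is 0x500A52C7.
Split into bytes (most-significant first): 50 0A 52 C7.
In big-endian order the high byte comes first in memory.
So the memory order matches the most-significant-first order: 50 0A 52 C7.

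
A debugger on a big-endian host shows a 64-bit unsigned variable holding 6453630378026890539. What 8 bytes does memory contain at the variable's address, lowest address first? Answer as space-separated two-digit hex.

6453630378026890539 in hexadecimal, padded to 64 bits, is 0x598FE6A2D1F6752B.
Split into bytes (most-significant first): 59 8F E6 A2 D1 F6 75 2B.
Big-endian: lowest address holds the most-significant byte.
So the memory order matches the most-significant-first order: 59 8F E6 A2 D1 F6 75 2B.

59 8F E6 A2 D1 F6 75 2B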